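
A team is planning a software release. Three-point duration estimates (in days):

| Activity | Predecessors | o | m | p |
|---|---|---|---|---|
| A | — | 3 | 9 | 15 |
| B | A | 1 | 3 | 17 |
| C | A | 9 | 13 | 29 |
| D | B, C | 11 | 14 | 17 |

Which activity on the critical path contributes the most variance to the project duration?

te_A = (3 + 4·9 + 15)/6 = 54/6 = 9; σ²_A = ((15−3)/6)² = 4.000
te_B = (1 + 4·3 + 17)/6 = 30/6 = 5; σ²_B = ((17−1)/6)² = 7.111
te_C = (9 + 4·13 + 29)/6 = 90/6 = 15; σ²_C = ((29−9)/6)² = 11.111
te_D = (11 + 4·14 + 17)/6 = 84/6 = 14; σ²_D = ((17−11)/6)² = 1.000

Forward pass:
ES_A = 0; EF_A = 9
ES_B = 9; EF_B = 9+5 = 14
ES_C = 9; EF_C = 9+15 = 24
ES_D = max(EF_B=14, EF_C=24) = 24; EF_D = 24+14 = 38
Expected project duration μ = 38 days. Critical path: A → C → D.

Variances on critical path: σ²_A=4.000, σ²_C=11.111, σ²_D=1.000.
Largest is σ²_C = 11.111.

C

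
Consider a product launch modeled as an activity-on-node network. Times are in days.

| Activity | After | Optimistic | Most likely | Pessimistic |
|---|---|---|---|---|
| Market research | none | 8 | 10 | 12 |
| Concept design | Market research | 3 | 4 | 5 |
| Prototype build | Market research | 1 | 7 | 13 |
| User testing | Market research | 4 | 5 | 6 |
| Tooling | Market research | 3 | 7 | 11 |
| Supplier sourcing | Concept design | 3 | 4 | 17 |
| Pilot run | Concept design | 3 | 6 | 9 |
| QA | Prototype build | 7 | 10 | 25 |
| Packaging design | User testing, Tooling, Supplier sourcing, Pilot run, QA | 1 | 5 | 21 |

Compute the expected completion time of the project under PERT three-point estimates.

36 days

te_Market research = (8 + 4·10 + 12)/6 = 60/6 = 10
te_Concept design = (3 + 4·4 + 5)/6 = 24/6 = 4
te_Prototype build = (1 + 4·7 + 13)/6 = 42/6 = 7
te_User testing = (4 + 4·5 + 6)/6 = 30/6 = 5
te_Tooling = (3 + 4·7 + 11)/6 = 42/6 = 7
te_Supplier sourcing = (3 + 4·4 + 17)/6 = 36/6 = 6
te_Pilot run = (3 + 4·6 + 9)/6 = 36/6 = 6
te_QA = (7 + 4·10 + 25)/6 = 72/6 = 12
te_Packaging design = (1 + 4·5 + 21)/6 = 42/6 = 7

Forward pass:
ES_Market research = 0; EF_Market research = 10
ES_Concept design = 10; EF_Concept design = 10+4 = 14
ES_Prototype build = 10; EF_Prototype build = 10+7 = 17
ES_User testing = 10; EF_User testing = 10+5 = 15
ES_Tooling = 10; EF_Tooling = 10+7 = 17
ES_Supplier sourcing = 14; EF_Supplier sourcing = 14+6 = 20
ES_Pilot run = 14; EF_Pilot run = 14+6 = 20
ES_QA = 17; EF_QA = 17+12 = 29
ES_Packaging design = max(EF_User testing=15, EF_Tooling=17, EF_Supplier sourcing=20, EF_Pilot run=20, EF_QA=29) = 29; EF_Packaging design = 29+7 = 36
Expected project duration μ = 36 days. Critical path: Market research → Prototype build → QA → Packaging design.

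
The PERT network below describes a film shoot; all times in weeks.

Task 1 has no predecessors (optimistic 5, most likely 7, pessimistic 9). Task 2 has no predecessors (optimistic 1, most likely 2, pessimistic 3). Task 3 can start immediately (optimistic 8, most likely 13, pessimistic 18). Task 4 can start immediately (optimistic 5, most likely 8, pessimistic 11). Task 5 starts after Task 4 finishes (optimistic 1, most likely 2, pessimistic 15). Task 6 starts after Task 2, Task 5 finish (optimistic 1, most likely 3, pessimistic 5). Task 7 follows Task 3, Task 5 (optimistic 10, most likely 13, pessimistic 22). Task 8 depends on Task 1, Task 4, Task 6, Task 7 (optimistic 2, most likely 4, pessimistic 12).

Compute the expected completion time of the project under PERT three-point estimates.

te_Task 1 = (5 + 4·7 + 9)/6 = 42/6 = 7
te_Task 2 = (1 + 4·2 + 3)/6 = 12/6 = 2
te_Task 3 = (8 + 4·13 + 18)/6 = 78/6 = 13
te_Task 4 = (5 + 4·8 + 11)/6 = 48/6 = 8
te_Task 5 = (1 + 4·2 + 15)/6 = 24/6 = 4
te_Task 6 = (1 + 4·3 + 5)/6 = 18/6 = 3
te_Task 7 = (10 + 4·13 + 22)/6 = 84/6 = 14
te_Task 8 = (2 + 4·4 + 12)/6 = 30/6 = 5

Forward pass:
ES_Task 1 = 0; EF_Task 1 = 7
ES_Task 2 = 0; EF_Task 2 = 2
ES_Task 3 = 0; EF_Task 3 = 13
ES_Task 4 = 0; EF_Task 4 = 8
ES_Task 5 = 8; EF_Task 5 = 8+4 = 12
ES_Task 6 = max(EF_Task 2=2, EF_Task 5=12) = 12; EF_Task 6 = 12+3 = 15
ES_Task 7 = max(EF_Task 3=13, EF_Task 5=12) = 13; EF_Task 7 = 13+14 = 27
ES_Task 8 = max(EF_Task 1=7, EF_Task 4=8, EF_Task 6=15, EF_Task 7=27) = 27; EF_Task 8 = 27+5 = 32
Expected project duration μ = 32 weeks. Critical path: Task 3 → Task 7 → Task 8.

32 weeks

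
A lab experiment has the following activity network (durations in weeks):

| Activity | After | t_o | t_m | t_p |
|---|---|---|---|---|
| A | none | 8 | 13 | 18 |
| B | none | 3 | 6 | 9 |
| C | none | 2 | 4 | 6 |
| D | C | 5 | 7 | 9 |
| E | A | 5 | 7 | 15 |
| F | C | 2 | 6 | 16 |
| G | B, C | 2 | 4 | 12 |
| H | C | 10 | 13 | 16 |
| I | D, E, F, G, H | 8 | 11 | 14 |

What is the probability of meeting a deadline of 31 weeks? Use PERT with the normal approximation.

te_A = (8 + 4·13 + 18)/6 = 78/6 = 13; σ²_A = ((18−8)/6)² = 2.778
te_B = (3 + 4·6 + 9)/6 = 36/6 = 6; σ²_B = ((9−3)/6)² = 1.000
te_C = (2 + 4·4 + 6)/6 = 24/6 = 4; σ²_C = ((6−2)/6)² = 0.444
te_D = (5 + 4·7 + 9)/6 = 42/6 = 7; σ²_D = ((9−5)/6)² = 0.444
te_E = (5 + 4·7 + 15)/6 = 48/6 = 8; σ²_E = ((15−5)/6)² = 2.778
te_F = (2 + 4·6 + 16)/6 = 42/6 = 7; σ²_F = ((16−2)/6)² = 5.444
te_G = (2 + 4·4 + 12)/6 = 30/6 = 5; σ²_G = ((12−2)/6)² = 2.778
te_H = (10 + 4·13 + 16)/6 = 78/6 = 13; σ²_H = ((16−10)/6)² = 1.000
te_I = (8 + 4·11 + 14)/6 = 66/6 = 11; σ²_I = ((14−8)/6)² = 1.000

Forward pass:
ES_A = 0; EF_A = 13
ES_B = 0; EF_B = 6
ES_C = 0; EF_C = 4
ES_D = 4; EF_D = 4+7 = 11
ES_E = 13; EF_E = 13+8 = 21
ES_F = 4; EF_F = 4+7 = 11
ES_G = max(EF_B=6, EF_C=4) = 6; EF_G = 6+5 = 11
ES_H = 4; EF_H = 4+13 = 17
ES_I = max(EF_D=11, EF_E=21, EF_F=11, EF_G=11, EF_H=17) = 21; EF_I = 21+11 = 32
Expected project duration μ = 32 weeks. Critical path: A → E → I.

Variance along critical path = 2.778 + 2.778 + 1.000 = 6.556; σ = √6.556 = 2.560 weeks.
Z = (31 − 32) / 2.560 = -0.391
P(T ≤ 31) = Φ(-0.391) ≈ 0.348

0.348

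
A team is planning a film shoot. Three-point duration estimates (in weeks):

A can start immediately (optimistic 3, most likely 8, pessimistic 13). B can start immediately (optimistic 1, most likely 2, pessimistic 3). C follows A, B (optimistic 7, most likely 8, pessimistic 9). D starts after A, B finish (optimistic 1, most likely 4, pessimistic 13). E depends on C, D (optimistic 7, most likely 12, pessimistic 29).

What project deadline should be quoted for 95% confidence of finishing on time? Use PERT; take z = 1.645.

36.6 weeks

te_A = (3 + 4·8 + 13)/6 = 48/6 = 8; σ²_A = ((13−3)/6)² = 2.778
te_B = (1 + 4·2 + 3)/6 = 12/6 = 2; σ²_B = ((3−1)/6)² = 0.111
te_C = (7 + 4·8 + 9)/6 = 48/6 = 8; σ²_C = ((9−7)/6)² = 0.111
te_D = (1 + 4·4 + 13)/6 = 30/6 = 5; σ²_D = ((13−1)/6)² = 4.000
te_E = (7 + 4·12 + 29)/6 = 84/6 = 14; σ²_E = ((29−7)/6)² = 13.444

Forward pass:
ES_A = 0; EF_A = 8
ES_B = 0; EF_B = 2
ES_C = max(EF_A=8, EF_B=2) = 8; EF_C = 8+8 = 16
ES_D = max(EF_A=8, EF_B=2) = 8; EF_D = 8+5 = 13
ES_E = max(EF_C=16, EF_D=13) = 16; EF_E = 16+14 = 30
Expected project duration μ = 30 weeks. Critical path: A → C → E.

Variance along critical path = 2.778 + 0.111 + 13.444 = 16.333; σ = 4.041 weeks.
D = μ + z·σ = 30 + 1.645·4.041 = 36.6 weeks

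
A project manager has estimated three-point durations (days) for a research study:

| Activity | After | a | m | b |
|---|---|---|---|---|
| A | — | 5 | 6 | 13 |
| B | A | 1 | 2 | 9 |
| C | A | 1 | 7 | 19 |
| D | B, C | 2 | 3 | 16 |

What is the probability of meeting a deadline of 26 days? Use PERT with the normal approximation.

te_A = (5 + 4·6 + 13)/6 = 42/6 = 7; σ²_A = ((13−5)/6)² = 1.778
te_B = (1 + 4·2 + 9)/6 = 18/6 = 3; σ²_B = ((9−1)/6)² = 1.778
te_C = (1 + 4·7 + 19)/6 = 48/6 = 8; σ²_C = ((19−1)/6)² = 9.000
te_D = (2 + 4·3 + 16)/6 = 30/6 = 5; σ²_D = ((16−2)/6)² = 5.444

Forward pass:
ES_A = 0; EF_A = 7
ES_B = 7; EF_B = 7+3 = 10
ES_C = 7; EF_C = 7+8 = 15
ES_D = max(EF_B=10, EF_C=15) = 15; EF_D = 15+5 = 20
Expected project duration μ = 20 days. Critical path: A → C → D.

Variance along critical path = 1.778 + 9.000 + 5.444 = 16.222; σ = √16.222 = 4.028 days.
Z = (26 − 20) / 4.028 = 1.490
P(T ≤ 26) = Φ(1.490) ≈ 0.932

0.932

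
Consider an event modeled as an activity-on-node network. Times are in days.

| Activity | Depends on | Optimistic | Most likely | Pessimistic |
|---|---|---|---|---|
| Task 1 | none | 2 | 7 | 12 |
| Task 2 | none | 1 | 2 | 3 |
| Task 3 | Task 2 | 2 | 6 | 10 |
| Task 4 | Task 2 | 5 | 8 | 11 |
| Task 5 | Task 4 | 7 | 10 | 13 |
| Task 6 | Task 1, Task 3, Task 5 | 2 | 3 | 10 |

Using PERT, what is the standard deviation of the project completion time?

1.97 days

te_Task 1 = (2 + 4·7 + 12)/6 = 42/6 = 7; σ²_Task 1 = ((12−2)/6)² = 2.778
te_Task 2 = (1 + 4·2 + 3)/6 = 12/6 = 2; σ²_Task 2 = ((3−1)/6)² = 0.111
te_Task 3 = (2 + 4·6 + 10)/6 = 36/6 = 6; σ²_Task 3 = ((10−2)/6)² = 1.778
te_Task 4 = (5 + 4·8 + 11)/6 = 48/6 = 8; σ²_Task 4 = ((11−5)/6)² = 1.000
te_Task 5 = (7 + 4·10 + 13)/6 = 60/6 = 10; σ²_Task 5 = ((13−7)/6)² = 1.000
te_Task 6 = (2 + 4·3 + 10)/6 = 24/6 = 4; σ²_Task 6 = ((10−2)/6)² = 1.778

Forward pass:
ES_Task 1 = 0; EF_Task 1 = 7
ES_Task 2 = 0; EF_Task 2 = 2
ES_Task 3 = 2; EF_Task 3 = 2+6 = 8
ES_Task 4 = 2; EF_Task 4 = 2+8 = 10
ES_Task 5 = 10; EF_Task 5 = 10+10 = 20
ES_Task 6 = max(EF_Task 1=7, EF_Task 3=8, EF_Task 5=20) = 20; EF_Task 6 = 20+4 = 24
Expected project duration μ = 24 days. Critical path: Task 2 → Task 4 → Task 5 → Task 6.

Variance along critical path = 0.111 + 1.000 + 1.000 + 1.778 = 3.889
σ = √3.889 = 1.972 days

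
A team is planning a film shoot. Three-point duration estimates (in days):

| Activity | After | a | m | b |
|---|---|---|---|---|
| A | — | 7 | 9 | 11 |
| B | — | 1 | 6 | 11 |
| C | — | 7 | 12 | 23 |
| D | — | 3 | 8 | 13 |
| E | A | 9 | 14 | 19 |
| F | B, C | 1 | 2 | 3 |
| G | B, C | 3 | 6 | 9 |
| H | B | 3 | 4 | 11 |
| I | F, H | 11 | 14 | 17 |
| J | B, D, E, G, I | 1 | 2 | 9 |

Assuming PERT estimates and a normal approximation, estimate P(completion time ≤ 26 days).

te_A = (7 + 4·9 + 11)/6 = 54/6 = 9; σ²_A = ((11−7)/6)² = 0.444
te_B = (1 + 4·6 + 11)/6 = 36/6 = 6; σ²_B = ((11−1)/6)² = 2.778
te_C = (7 + 4·12 + 23)/6 = 78/6 = 13; σ²_C = ((23−7)/6)² = 7.111
te_D = (3 + 4·8 + 13)/6 = 48/6 = 8; σ²_D = ((13−3)/6)² = 2.778
te_E = (9 + 4·14 + 19)/6 = 84/6 = 14; σ²_E = ((19−9)/6)² = 2.778
te_F = (1 + 4·2 + 3)/6 = 12/6 = 2; σ²_F = ((3−1)/6)² = 0.111
te_G = (3 + 4·6 + 9)/6 = 36/6 = 6; σ²_G = ((9−3)/6)² = 1.000
te_H = (3 + 4·4 + 11)/6 = 30/6 = 5; σ²_H = ((11−3)/6)² = 1.778
te_I = (11 + 4·14 + 17)/6 = 84/6 = 14; σ²_I = ((17−11)/6)² = 1.000
te_J = (1 + 4·2 + 9)/6 = 18/6 = 3; σ²_J = ((9−1)/6)² = 1.778

Forward pass:
ES_A = 0; EF_A = 9
ES_B = 0; EF_B = 6
ES_C = 0; EF_C = 13
ES_D = 0; EF_D = 8
ES_E = 9; EF_E = 9+14 = 23
ES_F = max(EF_B=6, EF_C=13) = 13; EF_F = 13+2 = 15
ES_G = max(EF_B=6, EF_C=13) = 13; EF_G = 13+6 = 19
ES_H = 6; EF_H = 6+5 = 11
ES_I = max(EF_F=15, EF_H=11) = 15; EF_I = 15+14 = 29
ES_J = max(EF_B=6, EF_D=8, EF_E=23, EF_G=19, EF_I=29) = 29; EF_J = 29+3 = 32
Expected project duration μ = 32 days. Critical path: C → F → I → J.

Variance along critical path = 7.111 + 0.111 + 1.000 + 1.778 = 10.000; σ = √10.000 = 3.162 days.
Z = (26 − 32) / 3.162 = -1.897
P(T ≤ 26) = Φ(-1.897) ≈ 0.029

0.029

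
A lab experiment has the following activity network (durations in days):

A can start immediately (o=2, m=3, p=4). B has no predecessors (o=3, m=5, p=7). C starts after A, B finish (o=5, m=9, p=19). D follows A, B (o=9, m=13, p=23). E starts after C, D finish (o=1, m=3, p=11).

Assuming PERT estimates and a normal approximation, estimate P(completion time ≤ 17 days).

te_A = (2 + 4·3 + 4)/6 = 18/6 = 3; σ²_A = ((4−2)/6)² = 0.111
te_B = (3 + 4·5 + 7)/6 = 30/6 = 5; σ²_B = ((7−3)/6)² = 0.444
te_C = (5 + 4·9 + 19)/6 = 60/6 = 10; σ²_C = ((19−5)/6)² = 5.444
te_D = (9 + 4·13 + 23)/6 = 84/6 = 14; σ²_D = ((23−9)/6)² = 5.444
te_E = (1 + 4·3 + 11)/6 = 24/6 = 4; σ²_E = ((11−1)/6)² = 2.778

Forward pass:
ES_A = 0; EF_A = 3
ES_B = 0; EF_B = 5
ES_C = max(EF_A=3, EF_B=5) = 5; EF_C = 5+10 = 15
ES_D = max(EF_A=3, EF_B=5) = 5; EF_D = 5+14 = 19
ES_E = max(EF_C=15, EF_D=19) = 19; EF_E = 19+4 = 23
Expected project duration μ = 23 days. Critical path: B → D → E.

Variance along critical path = 0.444 + 5.444 + 2.778 = 8.667; σ = √8.667 = 2.944 days.
Z = (17 − 23) / 2.944 = -2.038
P(T ≤ 17) = Φ(-2.038) ≈ 0.021

0.021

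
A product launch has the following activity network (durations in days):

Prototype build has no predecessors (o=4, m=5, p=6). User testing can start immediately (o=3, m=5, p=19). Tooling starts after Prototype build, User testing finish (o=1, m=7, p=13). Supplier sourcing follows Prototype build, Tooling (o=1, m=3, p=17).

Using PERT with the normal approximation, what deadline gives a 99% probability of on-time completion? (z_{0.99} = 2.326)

te_Prototype build = (4 + 4·5 + 6)/6 = 30/6 = 5; σ²_Prototype build = ((6−4)/6)² = 0.111
te_User testing = (3 + 4·5 + 19)/6 = 42/6 = 7; σ²_User testing = ((19−3)/6)² = 7.111
te_Tooling = (1 + 4·7 + 13)/6 = 42/6 = 7; σ²_Tooling = ((13−1)/6)² = 4.000
te_Supplier sourcing = (1 + 4·3 + 17)/6 = 30/6 = 5; σ²_Supplier sourcing = ((17−1)/6)² = 7.111

Forward pass:
ES_Prototype build = 0; EF_Prototype build = 5
ES_User testing = 0; EF_User testing = 7
ES_Tooling = max(EF_Prototype build=5, EF_User testing=7) = 7; EF_Tooling = 7+7 = 14
ES_Supplier sourcing = max(EF_Prototype build=5, EF_Tooling=14) = 14; EF_Supplier sourcing = 14+5 = 19
Expected project duration μ = 19 days. Critical path: User testing → Tooling → Supplier sourcing.

Variance along critical path = 7.111 + 4.000 + 7.111 = 18.222; σ = 4.269 days.
D = μ + z·σ = 19 + 2.326·4.269 = 28.9 days

28.9 days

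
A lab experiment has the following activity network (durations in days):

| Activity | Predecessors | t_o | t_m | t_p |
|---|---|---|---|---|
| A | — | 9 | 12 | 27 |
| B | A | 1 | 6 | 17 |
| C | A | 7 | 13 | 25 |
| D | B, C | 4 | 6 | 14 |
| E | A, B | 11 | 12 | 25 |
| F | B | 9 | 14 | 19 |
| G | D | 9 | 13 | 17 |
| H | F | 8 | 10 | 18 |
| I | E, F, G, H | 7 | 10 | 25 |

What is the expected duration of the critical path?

60 days

te_A = (9 + 4·12 + 27)/6 = 84/6 = 14
te_B = (1 + 4·6 + 17)/6 = 42/6 = 7
te_C = (7 + 4·13 + 25)/6 = 84/6 = 14
te_D = (4 + 4·6 + 14)/6 = 42/6 = 7
te_E = (11 + 4·12 + 25)/6 = 84/6 = 14
te_F = (9 + 4·14 + 19)/6 = 84/6 = 14
te_G = (9 + 4·13 + 17)/6 = 78/6 = 13
te_H = (8 + 4·10 + 18)/6 = 66/6 = 11
te_I = (7 + 4·10 + 25)/6 = 72/6 = 12

Forward pass:
ES_A = 0; EF_A = 14
ES_B = 14; EF_B = 14+7 = 21
ES_C = 14; EF_C = 14+14 = 28
ES_D = max(EF_B=21, EF_C=28) = 28; EF_D = 28+7 = 35
ES_E = max(EF_A=14, EF_B=21) = 21; EF_E = 21+14 = 35
ES_F = 21; EF_F = 21+14 = 35
ES_G = 35; EF_G = 35+13 = 48
ES_H = 35; EF_H = 35+11 = 46
ES_I = max(EF_E=35, EF_F=35, EF_G=48, EF_H=46) = 48; EF_I = 48+12 = 60
Expected project duration μ = 60 days. Critical path: A → C → D → G → I.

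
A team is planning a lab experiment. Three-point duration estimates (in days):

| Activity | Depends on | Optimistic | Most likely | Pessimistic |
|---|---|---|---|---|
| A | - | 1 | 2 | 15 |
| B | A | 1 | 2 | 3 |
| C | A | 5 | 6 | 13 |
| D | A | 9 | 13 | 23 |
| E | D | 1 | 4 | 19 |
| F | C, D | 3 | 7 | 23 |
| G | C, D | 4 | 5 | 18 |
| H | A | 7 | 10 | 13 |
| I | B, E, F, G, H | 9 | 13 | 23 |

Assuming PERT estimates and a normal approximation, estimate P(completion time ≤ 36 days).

te_A = (1 + 4·2 + 15)/6 = 24/6 = 4; σ²_A = ((15−1)/6)² = 5.444
te_B = (1 + 4·2 + 3)/6 = 12/6 = 2; σ²_B = ((3−1)/6)² = 0.111
te_C = (5 + 4·6 + 13)/6 = 42/6 = 7; σ²_C = ((13−5)/6)² = 1.778
te_D = (9 + 4·13 + 23)/6 = 84/6 = 14; σ²_D = ((23−9)/6)² = 5.444
te_E = (1 + 4·4 + 19)/6 = 36/6 = 6; σ²_E = ((19−1)/6)² = 9.000
te_F = (3 + 4·7 + 23)/6 = 54/6 = 9; σ²_F = ((23−3)/6)² = 11.111
te_G = (4 + 4·5 + 18)/6 = 42/6 = 7; σ²_G = ((18−4)/6)² = 5.444
te_H = (7 + 4·10 + 13)/6 = 60/6 = 10; σ²_H = ((13−7)/6)² = 1.000
te_I = (9 + 4·13 + 23)/6 = 84/6 = 14; σ²_I = ((23−9)/6)² = 5.444

Forward pass:
ES_A = 0; EF_A = 4
ES_B = 4; EF_B = 4+2 = 6
ES_C = 4; EF_C = 4+7 = 11
ES_D = 4; EF_D = 4+14 = 18
ES_E = 18; EF_E = 18+6 = 24
ES_F = max(EF_C=11, EF_D=18) = 18; EF_F = 18+9 = 27
ES_G = max(EF_C=11, EF_D=18) = 18; EF_G = 18+7 = 25
ES_H = 4; EF_H = 4+10 = 14
ES_I = max(EF_B=6, EF_E=24, EF_F=27, EF_G=25, EF_H=14) = 27; EF_I = 27+14 = 41
Expected project duration μ = 41 days. Critical path: A → D → F → I.

Variance along critical path = 5.444 + 5.444 + 11.111 + 5.444 = 27.444; σ = √27.444 = 5.239 days.
Z = (36 − 41) / 5.239 = -0.954
P(T ≤ 36) = Φ(-0.954) ≈ 0.170

0.170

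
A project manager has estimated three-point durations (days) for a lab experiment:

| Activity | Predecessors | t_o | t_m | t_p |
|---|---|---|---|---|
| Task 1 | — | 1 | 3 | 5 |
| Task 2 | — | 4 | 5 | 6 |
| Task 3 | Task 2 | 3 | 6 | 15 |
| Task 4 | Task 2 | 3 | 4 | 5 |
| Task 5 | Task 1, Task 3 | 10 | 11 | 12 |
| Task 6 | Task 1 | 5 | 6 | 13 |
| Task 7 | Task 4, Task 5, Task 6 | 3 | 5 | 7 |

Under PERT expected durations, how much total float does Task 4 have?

te_Task 1 = (1 + 4·3 + 5)/6 = 18/6 = 3
te_Task 2 = (4 + 4·5 + 6)/6 = 30/6 = 5
te_Task 3 = (3 + 4·6 + 15)/6 = 42/6 = 7
te_Task 4 = (3 + 4·4 + 5)/6 = 24/6 = 4
te_Task 5 = (10 + 4·11 + 12)/6 = 66/6 = 11
te_Task 6 = (5 + 4·6 + 13)/6 = 42/6 = 7
te_Task 7 = (3 + 4·5 + 7)/6 = 30/6 = 5

Forward pass:
ES_Task 1 = 0; EF_Task 1 = 3
ES_Task 2 = 0; EF_Task 2 = 5
ES_Task 3 = 5; EF_Task 3 = 5+7 = 12
ES_Task 4 = 5; EF_Task 4 = 5+4 = 9
ES_Task 5 = max(EF_Task 1=3, EF_Task 3=12) = 12; EF_Task 5 = 12+11 = 23
ES_Task 6 = 3; EF_Task 6 = 3+7 = 10
ES_Task 7 = max(EF_Task 4=9, EF_Task 5=23, EF_Task 6=10) = 23; EF_Task 7 = 23+5 = 28
Expected project duration μ = 28 days. Critical path: Task 2 → Task 3 → Task 5 → Task 7.

Backward pass:
LF_Task 7 = 28; LS_Task 7 = 28−5 = 23
LF_Task 6 = LS_Task 7 = 23; LS_Task 6 = 23−7 = 16
LF_Task 5 = LS_Task 7 = 23; LS_Task 5 = 23−11 = 12
LF_Task 4 = LS_Task 7 = 23; LS_Task 4 = 23−4 = 19
LF_Task 3 = LS_Task 5 = 12; LS_Task 3 = 12−7 = 5
LF_Task 2 = min(LS_Task 3=5, LS_Task 4=19) = 5; LS_Task 2 = 5−5 = 0
LF_Task 1 = min(LS_Task 5=12, LS_Task 6=16) = 12; LS_Task 1 = 12−3 = 9
Slack_Task 4 = LS_Task 4 − ES_Task 4 = 19 − 5 = 14

14 days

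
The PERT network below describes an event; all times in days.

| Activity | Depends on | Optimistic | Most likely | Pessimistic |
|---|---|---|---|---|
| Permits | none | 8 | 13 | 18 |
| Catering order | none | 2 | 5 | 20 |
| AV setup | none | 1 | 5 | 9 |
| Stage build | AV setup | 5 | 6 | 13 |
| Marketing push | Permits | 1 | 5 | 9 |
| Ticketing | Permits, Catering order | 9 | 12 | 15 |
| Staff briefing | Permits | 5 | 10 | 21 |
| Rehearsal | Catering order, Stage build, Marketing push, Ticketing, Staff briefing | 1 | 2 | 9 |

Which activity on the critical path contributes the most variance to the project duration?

Permits

te_Permits = (8 + 4·13 + 18)/6 = 78/6 = 13; σ²_Permits = ((18−8)/6)² = 2.778
te_Catering order = (2 + 4·5 + 20)/6 = 42/6 = 7; σ²_Catering order = ((20−2)/6)² = 9.000
te_AV setup = (1 + 4·5 + 9)/6 = 30/6 = 5; σ²_AV setup = ((9−1)/6)² = 1.778
te_Stage build = (5 + 4·6 + 13)/6 = 42/6 = 7; σ²_Stage build = ((13−5)/6)² = 1.778
te_Marketing push = (1 + 4·5 + 9)/6 = 30/6 = 5; σ²_Marketing push = ((9−1)/6)² = 1.778
te_Ticketing = (9 + 4·12 + 15)/6 = 72/6 = 12; σ²_Ticketing = ((15−9)/6)² = 1.000
te_Staff briefing = (5 + 4·10 + 21)/6 = 66/6 = 11; σ²_Staff briefing = ((21−5)/6)² = 7.111
te_Rehearsal = (1 + 4·2 + 9)/6 = 18/6 = 3; σ²_Rehearsal = ((9−1)/6)² = 1.778

Forward pass:
ES_Permits = 0; EF_Permits = 13
ES_Catering order = 0; EF_Catering order = 7
ES_AV setup = 0; EF_AV setup = 5
ES_Stage build = 5; EF_Stage build = 5+7 = 12
ES_Marketing push = 13; EF_Marketing push = 13+5 = 18
ES_Ticketing = max(EF_Permits=13, EF_Catering order=7) = 13; EF_Ticketing = 13+12 = 25
ES_Staff briefing = 13; EF_Staff briefing = 13+11 = 24
ES_Rehearsal = max(EF_Catering order=7, EF_Stage build=12, EF_Marketing push=18, EF_Ticketing=25, EF_Staff briefing=24) = 25; EF_Rehearsal = 25+3 = 28
Expected project duration μ = 28 days. Critical path: Permits → Ticketing → Rehearsal.

Variances on critical path: σ²_Permits=2.778, σ²_Ticketing=1.000, σ²_Rehearsal=1.778.
Largest is σ²_Permits = 2.778.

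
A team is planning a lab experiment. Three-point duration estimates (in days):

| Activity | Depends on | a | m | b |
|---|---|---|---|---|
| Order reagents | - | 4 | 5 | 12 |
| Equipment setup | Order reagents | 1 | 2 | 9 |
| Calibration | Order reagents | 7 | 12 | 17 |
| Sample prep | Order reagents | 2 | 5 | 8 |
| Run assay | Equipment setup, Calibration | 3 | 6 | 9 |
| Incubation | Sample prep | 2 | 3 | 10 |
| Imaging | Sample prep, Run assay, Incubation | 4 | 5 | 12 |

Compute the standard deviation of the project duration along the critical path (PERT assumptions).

te_Order reagents = (4 + 4·5 + 12)/6 = 36/6 = 6; σ²_Order reagents = ((12−4)/6)² = 1.778
te_Equipment setup = (1 + 4·2 + 9)/6 = 18/6 = 3; σ²_Equipment setup = ((9−1)/6)² = 1.778
te_Calibration = (7 + 4·12 + 17)/6 = 72/6 = 12; σ²_Calibration = ((17−7)/6)² = 2.778
te_Sample prep = (2 + 4·5 + 8)/6 = 30/6 = 5; σ²_Sample prep = ((8−2)/6)² = 1.000
te_Run assay = (3 + 4·6 + 9)/6 = 36/6 = 6; σ²_Run assay = ((9−3)/6)² = 1.000
te_Incubation = (2 + 4·3 + 10)/6 = 24/6 = 4; σ²_Incubation = ((10−2)/6)² = 1.778
te_Imaging = (4 + 4·5 + 12)/6 = 36/6 = 6; σ²_Imaging = ((12−4)/6)² = 1.778

Forward pass:
ES_Order reagents = 0; EF_Order reagents = 6
ES_Equipment setup = 6; EF_Equipment setup = 6+3 = 9
ES_Calibration = 6; EF_Calibration = 6+12 = 18
ES_Sample prep = 6; EF_Sample prep = 6+5 = 11
ES_Run assay = max(EF_Equipment setup=9, EF_Calibration=18) = 18; EF_Run assay = 18+6 = 24
ES_Incubation = 11; EF_Incubation = 11+4 = 15
ES_Imaging = max(EF_Sample prep=11, EF_Run assay=24, EF_Incubation=15) = 24; EF_Imaging = 24+6 = 30
Expected project duration μ = 30 days. Critical path: Order reagents → Calibration → Run assay → Imaging.

Variance along critical path = 1.778 + 2.778 + 1.000 + 1.778 = 7.333
σ = √7.333 = 2.708 days

2.71 days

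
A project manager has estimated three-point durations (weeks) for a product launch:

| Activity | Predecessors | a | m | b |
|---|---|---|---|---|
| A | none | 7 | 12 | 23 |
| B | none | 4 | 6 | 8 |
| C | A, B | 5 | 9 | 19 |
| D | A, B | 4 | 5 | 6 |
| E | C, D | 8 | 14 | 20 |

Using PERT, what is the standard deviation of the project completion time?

4.07 weeks

te_A = (7 + 4·12 + 23)/6 = 78/6 = 13; σ²_A = ((23−7)/6)² = 7.111
te_B = (4 + 4·6 + 8)/6 = 36/6 = 6; σ²_B = ((8−4)/6)² = 0.444
te_C = (5 + 4·9 + 19)/6 = 60/6 = 10; σ²_C = ((19−5)/6)² = 5.444
te_D = (4 + 4·5 + 6)/6 = 30/6 = 5; σ²_D = ((6−4)/6)² = 0.111
te_E = (8 + 4·14 + 20)/6 = 84/6 = 14; σ²_E = ((20−8)/6)² = 4.000

Forward pass:
ES_A = 0; EF_A = 13
ES_B = 0; EF_B = 6
ES_C = max(EF_A=13, EF_B=6) = 13; EF_C = 13+10 = 23
ES_D = max(EF_A=13, EF_B=6) = 13; EF_D = 13+5 = 18
ES_E = max(EF_C=23, EF_D=18) = 23; EF_E = 23+14 = 37
Expected project duration μ = 37 weeks. Critical path: A → C → E.

Variance along critical path = 7.111 + 5.444 + 4.000 = 16.556
σ = √16.556 = 4.069 weeks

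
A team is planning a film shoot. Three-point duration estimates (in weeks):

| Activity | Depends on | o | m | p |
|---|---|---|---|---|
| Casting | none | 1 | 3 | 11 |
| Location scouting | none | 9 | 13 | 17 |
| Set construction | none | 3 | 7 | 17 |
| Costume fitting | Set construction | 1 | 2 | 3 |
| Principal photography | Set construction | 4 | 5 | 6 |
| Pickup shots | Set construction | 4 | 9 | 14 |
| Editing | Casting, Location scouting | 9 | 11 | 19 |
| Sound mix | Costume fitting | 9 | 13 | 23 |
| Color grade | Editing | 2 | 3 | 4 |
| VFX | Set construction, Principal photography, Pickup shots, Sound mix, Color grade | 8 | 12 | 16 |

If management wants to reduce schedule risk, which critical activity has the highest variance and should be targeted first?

Editing

te_Casting = (1 + 4·3 + 11)/6 = 24/6 = 4; σ²_Casting = ((11−1)/6)² = 2.778
te_Location scouting = (9 + 4·13 + 17)/6 = 78/6 = 13; σ²_Location scouting = ((17−9)/6)² = 1.778
te_Set construction = (3 + 4·7 + 17)/6 = 48/6 = 8; σ²_Set construction = ((17−3)/6)² = 5.444
te_Costume fitting = (1 + 4·2 + 3)/6 = 12/6 = 2; σ²_Costume fitting = ((3−1)/6)² = 0.111
te_Principal photography = (4 + 4·5 + 6)/6 = 30/6 = 5; σ²_Principal photography = ((6−4)/6)² = 0.111
te_Pickup shots = (4 + 4·9 + 14)/6 = 54/6 = 9; σ²_Pickup shots = ((14−4)/6)² = 2.778
te_Editing = (9 + 4·11 + 19)/6 = 72/6 = 12; σ²_Editing = ((19−9)/6)² = 2.778
te_Sound mix = (9 + 4·13 + 23)/6 = 84/6 = 14; σ²_Sound mix = ((23−9)/6)² = 5.444
te_Color grade = (2 + 4·3 + 4)/6 = 18/6 = 3; σ²_Color grade = ((4−2)/6)² = 0.111
te_VFX = (8 + 4·12 + 16)/6 = 72/6 = 12; σ²_VFX = ((16−8)/6)² = 1.778

Forward pass:
ES_Casting = 0; EF_Casting = 4
ES_Location scouting = 0; EF_Location scouting = 13
ES_Set construction = 0; EF_Set construction = 8
ES_Costume fitting = 8; EF_Costume fitting = 8+2 = 10
ES_Principal photography = 8; EF_Principal photography = 8+5 = 13
ES_Pickup shots = 8; EF_Pickup shots = 8+9 = 17
ES_Editing = max(EF_Casting=4, EF_Location scouting=13) = 13; EF_Editing = 13+12 = 25
ES_Sound mix = 10; EF_Sound mix = 10+14 = 24
ES_Color grade = 25; EF_Color grade = 25+3 = 28
ES_VFX = max(EF_Set construction=8, EF_Principal photography=13, EF_Pickup shots=17, EF_Sound mix=24, EF_Color grade=28) = 28; EF_VFX = 28+12 = 40
Expected project duration μ = 40 weeks. Critical path: Location scouting → Editing → Color grade → VFX.

Variances on critical path: σ²_Location scouting=1.778, σ²_Editing=2.778, σ²_Color grade=0.111, σ²_VFX=1.778.
Largest is σ²_Editing = 2.778.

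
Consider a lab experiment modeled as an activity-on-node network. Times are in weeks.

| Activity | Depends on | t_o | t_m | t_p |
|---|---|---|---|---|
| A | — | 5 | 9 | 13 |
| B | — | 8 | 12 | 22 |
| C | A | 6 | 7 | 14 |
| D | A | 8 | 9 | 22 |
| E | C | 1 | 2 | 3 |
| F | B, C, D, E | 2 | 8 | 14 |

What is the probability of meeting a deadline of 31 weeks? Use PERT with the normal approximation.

te_A = (5 + 4·9 + 13)/6 = 54/6 = 9; σ²_A = ((13−5)/6)² = 1.778
te_B = (8 + 4·12 + 22)/6 = 78/6 = 13; σ²_B = ((22−8)/6)² = 5.444
te_C = (6 + 4·7 + 14)/6 = 48/6 = 8; σ²_C = ((14−6)/6)² = 1.778
te_D = (8 + 4·9 + 22)/6 = 66/6 = 11; σ²_D = ((22−8)/6)² = 5.444
te_E = (1 + 4·2 + 3)/6 = 12/6 = 2; σ²_E = ((3−1)/6)² = 0.111
te_F = (2 + 4·8 + 14)/6 = 48/6 = 8; σ²_F = ((14−2)/6)² = 4.000

Forward pass:
ES_A = 0; EF_A = 9
ES_B = 0; EF_B = 13
ES_C = 9; EF_C = 9+8 = 17
ES_D = 9; EF_D = 9+11 = 20
ES_E = 17; EF_E = 17+2 = 19
ES_F = max(EF_B=13, EF_C=17, EF_D=20, EF_E=19) = 20; EF_F = 20+8 = 28
Expected project duration μ = 28 weeks. Critical path: A → D → F.

Variance along critical path = 1.778 + 5.444 + 4.000 = 11.222; σ = √11.222 = 3.350 weeks.
Z = (31 − 28) / 3.350 = 0.896
P(T ≤ 31) = Φ(0.896) ≈ 0.815

0.815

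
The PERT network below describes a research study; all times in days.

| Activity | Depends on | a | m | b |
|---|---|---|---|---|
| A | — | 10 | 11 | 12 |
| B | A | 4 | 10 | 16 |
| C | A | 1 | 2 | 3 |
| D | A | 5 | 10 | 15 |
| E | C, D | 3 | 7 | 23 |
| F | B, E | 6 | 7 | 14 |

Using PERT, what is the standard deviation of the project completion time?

te_A = (10 + 4·11 + 12)/6 = 66/6 = 11; σ²_A = ((12−10)/6)² = 0.111
te_B = (4 + 4·10 + 16)/6 = 60/6 = 10; σ²_B = ((16−4)/6)² = 4.000
te_C = (1 + 4·2 + 3)/6 = 12/6 = 2; σ²_C = ((3−1)/6)² = 0.111
te_D = (5 + 4·10 + 15)/6 = 60/6 = 10; σ²_D = ((15−5)/6)² = 2.778
te_E = (3 + 4·7 + 23)/6 = 54/6 = 9; σ²_E = ((23−3)/6)² = 11.111
te_F = (6 + 4·7 + 14)/6 = 48/6 = 8; σ²_F = ((14−6)/6)² = 1.778

Forward pass:
ES_A = 0; EF_A = 11
ES_B = 11; EF_B = 11+10 = 21
ES_C = 11; EF_C = 11+2 = 13
ES_D = 11; EF_D = 11+10 = 21
ES_E = max(EF_C=13, EF_D=21) = 21; EF_E = 21+9 = 30
ES_F = max(EF_B=21, EF_E=30) = 30; EF_F = 30+8 = 38
Expected project duration μ = 38 days. Critical path: A → D → E → F.

Variance along critical path = 0.111 + 2.778 + 11.111 + 1.778 = 15.778
σ = √15.778 = 3.972 days

3.97 days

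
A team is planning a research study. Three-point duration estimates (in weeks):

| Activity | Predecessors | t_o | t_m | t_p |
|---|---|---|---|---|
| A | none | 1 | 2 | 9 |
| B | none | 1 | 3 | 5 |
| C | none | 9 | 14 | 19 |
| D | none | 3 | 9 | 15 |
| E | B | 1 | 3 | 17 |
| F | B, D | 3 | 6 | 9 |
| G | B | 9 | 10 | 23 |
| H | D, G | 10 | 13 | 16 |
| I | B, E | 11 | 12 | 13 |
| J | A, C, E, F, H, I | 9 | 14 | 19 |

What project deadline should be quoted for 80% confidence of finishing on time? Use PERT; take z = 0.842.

te_A = (1 + 4·2 + 9)/6 = 18/6 = 3; σ²_A = ((9−1)/6)² = 1.778
te_B = (1 + 4·3 + 5)/6 = 18/6 = 3; σ²_B = ((5−1)/6)² = 0.444
te_C = (9 + 4·14 + 19)/6 = 84/6 = 14; σ²_C = ((19−9)/6)² = 2.778
te_D = (3 + 4·9 + 15)/6 = 54/6 = 9; σ²_D = ((15−3)/6)² = 4.000
te_E = (1 + 4·3 + 17)/6 = 30/6 = 5; σ²_E = ((17−1)/6)² = 7.111
te_F = (3 + 4·6 + 9)/6 = 36/6 = 6; σ²_F = ((9−3)/6)² = 1.000
te_G = (9 + 4·10 + 23)/6 = 72/6 = 12; σ²_G = ((23−9)/6)² = 5.444
te_H = (10 + 4·13 + 16)/6 = 78/6 = 13; σ²_H = ((16−10)/6)² = 1.000
te_I = (11 + 4·12 + 13)/6 = 72/6 = 12; σ²_I = ((13−11)/6)² = 0.111
te_J = (9 + 4·14 + 19)/6 = 84/6 = 14; σ²_J = ((19−9)/6)² = 2.778

Forward pass:
ES_A = 0; EF_A = 3
ES_B = 0; EF_B = 3
ES_C = 0; EF_C = 14
ES_D = 0; EF_D = 9
ES_E = 3; EF_E = 3+5 = 8
ES_F = max(EF_B=3, EF_D=9) = 9; EF_F = 9+6 = 15
ES_G = 3; EF_G = 3+12 = 15
ES_H = max(EF_D=9, EF_G=15) = 15; EF_H = 15+13 = 28
ES_I = max(EF_B=3, EF_E=8) = 8; EF_I = 8+12 = 20
ES_J = max(EF_A=3, EF_C=14, EF_E=8, EF_F=15, EF_H=28, EF_I=20) = 28; EF_J = 28+14 = 42
Expected project duration μ = 42 weeks. Critical path: B → G → H → J.

Variance along critical path = 0.444 + 5.444 + 1.000 + 2.778 = 9.667; σ = 3.109 weeks.
D = μ + z·σ = 42 + 0.842·3.109 = 44.6 weeks

44.6 weeks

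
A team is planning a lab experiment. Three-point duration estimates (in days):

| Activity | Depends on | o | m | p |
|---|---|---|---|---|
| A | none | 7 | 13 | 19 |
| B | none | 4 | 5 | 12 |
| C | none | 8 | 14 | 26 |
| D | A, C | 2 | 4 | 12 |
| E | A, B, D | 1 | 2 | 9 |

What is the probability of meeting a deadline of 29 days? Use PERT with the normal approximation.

0.948

te_A = (7 + 4·13 + 19)/6 = 78/6 = 13; σ²_A = ((19−7)/6)² = 4.000
te_B = (4 + 4·5 + 12)/6 = 36/6 = 6; σ²_B = ((12−4)/6)² = 1.778
te_C = (8 + 4·14 + 26)/6 = 90/6 = 15; σ²_C = ((26−8)/6)² = 9.000
te_D = (2 + 4·4 + 12)/6 = 30/6 = 5; σ²_D = ((12−2)/6)² = 2.778
te_E = (1 + 4·2 + 9)/6 = 18/6 = 3; σ²_E = ((9−1)/6)² = 1.778

Forward pass:
ES_A = 0; EF_A = 13
ES_B = 0; EF_B = 6
ES_C = 0; EF_C = 15
ES_D = max(EF_A=13, EF_C=15) = 15; EF_D = 15+5 = 20
ES_E = max(EF_A=13, EF_B=6, EF_D=20) = 20; EF_E = 20+3 = 23
Expected project duration μ = 23 days. Critical path: C → D → E.

Variance along critical path = 9.000 + 2.778 + 1.778 = 13.556; σ = √13.556 = 3.682 days.
Z = (29 − 23) / 3.682 = 1.630
P(T ≤ 29) = Φ(1.630) ≈ 0.948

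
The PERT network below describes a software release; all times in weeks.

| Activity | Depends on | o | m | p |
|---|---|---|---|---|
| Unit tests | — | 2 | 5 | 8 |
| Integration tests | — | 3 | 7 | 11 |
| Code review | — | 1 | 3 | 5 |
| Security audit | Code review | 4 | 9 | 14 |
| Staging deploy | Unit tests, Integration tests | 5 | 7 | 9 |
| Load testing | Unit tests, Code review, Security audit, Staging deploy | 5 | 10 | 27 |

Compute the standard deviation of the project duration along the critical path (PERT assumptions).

te_Unit tests = (2 + 4·5 + 8)/6 = 30/6 = 5; σ²_Unit tests = ((8−2)/6)² = 1.000
te_Integration tests = (3 + 4·7 + 11)/6 = 42/6 = 7; σ²_Integration tests = ((11−3)/6)² = 1.778
te_Code review = (1 + 4·3 + 5)/6 = 18/6 = 3; σ²_Code review = ((5−1)/6)² = 0.444
te_Security audit = (4 + 4·9 + 14)/6 = 54/6 = 9; σ²_Security audit = ((14−4)/6)² = 2.778
te_Staging deploy = (5 + 4·7 + 9)/6 = 42/6 = 7; σ²_Staging deploy = ((9−5)/6)² = 0.444
te_Load testing = (5 + 4·10 + 27)/6 = 72/6 = 12; σ²_Load testing = ((27−5)/6)² = 13.444

Forward pass:
ES_Unit tests = 0; EF_Unit tests = 5
ES_Integration tests = 0; EF_Integration tests = 7
ES_Code review = 0; EF_Code review = 3
ES_Security audit = 3; EF_Security audit = 3+9 = 12
ES_Staging deploy = max(EF_Unit tests=5, EF_Integration tests=7) = 7; EF_Staging deploy = 7+7 = 14
ES_Load testing = max(EF_Unit tests=5, EF_Code review=3, EF_Security audit=12, EF_Staging deploy=14) = 14; EF_Load testing = 14+12 = 26
Expected project duration μ = 26 weeks. Critical path: Integration tests → Staging deploy → Load testing.

Variance along critical path = 1.778 + 0.444 + 13.444 = 15.667
σ = √15.667 = 3.958 weeks

3.96 weeks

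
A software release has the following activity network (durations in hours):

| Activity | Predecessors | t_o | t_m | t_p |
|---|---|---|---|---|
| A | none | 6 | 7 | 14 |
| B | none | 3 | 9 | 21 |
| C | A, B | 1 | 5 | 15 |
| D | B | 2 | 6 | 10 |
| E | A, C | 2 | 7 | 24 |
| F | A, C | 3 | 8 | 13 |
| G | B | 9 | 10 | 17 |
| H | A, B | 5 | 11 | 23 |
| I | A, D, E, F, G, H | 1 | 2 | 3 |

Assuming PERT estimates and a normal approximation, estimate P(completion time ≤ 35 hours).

te_A = (6 + 4·7 + 14)/6 = 48/6 = 8; σ²_A = ((14−6)/6)² = 1.778
te_B = (3 + 4·9 + 21)/6 = 60/6 = 10; σ²_B = ((21−3)/6)² = 9.000
te_C = (1 + 4·5 + 15)/6 = 36/6 = 6; σ²_C = ((15−1)/6)² = 5.444
te_D = (2 + 4·6 + 10)/6 = 36/6 = 6; σ²_D = ((10−2)/6)² = 1.778
te_E = (2 + 4·7 + 24)/6 = 54/6 = 9; σ²_E = ((24−2)/6)² = 13.444
te_F = (3 + 4·8 + 13)/6 = 48/6 = 8; σ²_F = ((13−3)/6)² = 2.778
te_G = (9 + 4·10 + 17)/6 = 66/6 = 11; σ²_G = ((17−9)/6)² = 1.778
te_H = (5 + 4·11 + 23)/6 = 72/6 = 12; σ²_H = ((23−5)/6)² = 9.000
te_I = (1 + 4·2 + 3)/6 = 12/6 = 2; σ²_I = ((3−1)/6)² = 0.111

Forward pass:
ES_A = 0; EF_A = 8
ES_B = 0; EF_B = 10
ES_C = max(EF_A=8, EF_B=10) = 10; EF_C = 10+6 = 16
ES_D = 10; EF_D = 10+6 = 16
ES_E = max(EF_A=8, EF_C=16) = 16; EF_E = 16+9 = 25
ES_F = max(EF_A=8, EF_C=16) = 16; EF_F = 16+8 = 24
ES_G = 10; EF_G = 10+11 = 21
ES_H = max(EF_A=8, EF_B=10) = 10; EF_H = 10+12 = 22
ES_I = max(EF_A=8, EF_D=16, EF_E=25, EF_F=24, EF_G=21, EF_H=22) = 25; EF_I = 25+2 = 27
Expected project duration μ = 27 hours. Critical path: B → C → E → I.

Variance along critical path = 9.000 + 5.444 + 13.444 + 0.111 = 28.000; σ = √28.000 = 5.292 hours.
Z = (35 − 27) / 5.292 = 1.512
P(T ≤ 35) = Φ(1.512) ≈ 0.935

0.935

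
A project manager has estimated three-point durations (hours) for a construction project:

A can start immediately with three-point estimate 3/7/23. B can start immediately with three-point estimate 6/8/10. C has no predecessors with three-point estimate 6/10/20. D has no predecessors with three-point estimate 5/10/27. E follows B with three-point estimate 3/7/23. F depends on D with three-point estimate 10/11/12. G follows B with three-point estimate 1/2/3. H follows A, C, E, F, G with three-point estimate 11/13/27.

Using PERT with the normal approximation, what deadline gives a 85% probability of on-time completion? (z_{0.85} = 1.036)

42.7 hours

te_A = (3 + 4·7 + 23)/6 = 54/6 = 9; σ²_A = ((23−3)/6)² = 11.111
te_B = (6 + 4·8 + 10)/6 = 48/6 = 8; σ²_B = ((10−6)/6)² = 0.444
te_C = (6 + 4·10 + 20)/6 = 66/6 = 11; σ²_C = ((20−6)/6)² = 5.444
te_D = (5 + 4·10 + 27)/6 = 72/6 = 12; σ²_D = ((27−5)/6)² = 13.444
te_E = (3 + 4·7 + 23)/6 = 54/6 = 9; σ²_E = ((23−3)/6)² = 11.111
te_F = (10 + 4·11 + 12)/6 = 66/6 = 11; σ²_F = ((12−10)/6)² = 0.111
te_G = (1 + 4·2 + 3)/6 = 12/6 = 2; σ²_G = ((3−1)/6)² = 0.111
te_H = (11 + 4·13 + 27)/6 = 90/6 = 15; σ²_H = ((27−11)/6)² = 7.111

Forward pass:
ES_A = 0; EF_A = 9
ES_B = 0; EF_B = 8
ES_C = 0; EF_C = 11
ES_D = 0; EF_D = 12
ES_E = 8; EF_E = 8+9 = 17
ES_F = 12; EF_F = 12+11 = 23
ES_G = 8; EF_G = 8+2 = 10
ES_H = max(EF_A=9, EF_C=11, EF_E=17, EF_F=23, EF_G=10) = 23; EF_H = 23+15 = 38
Expected project duration μ = 38 hours. Critical path: D → F → H.

Variance along critical path = 13.444 + 0.111 + 7.111 = 20.667; σ = 4.546 hours.
D = μ + z·σ = 38 + 1.036·4.546 = 42.7 hours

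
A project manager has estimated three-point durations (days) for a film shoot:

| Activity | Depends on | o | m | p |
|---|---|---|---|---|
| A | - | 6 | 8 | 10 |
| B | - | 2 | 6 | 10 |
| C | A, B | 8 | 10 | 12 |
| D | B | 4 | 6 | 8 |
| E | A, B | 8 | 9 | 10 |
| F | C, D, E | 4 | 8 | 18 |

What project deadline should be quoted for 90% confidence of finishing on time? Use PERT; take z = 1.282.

30.2 days

te_A = (6 + 4·8 + 10)/6 = 48/6 = 8; σ²_A = ((10−6)/6)² = 0.444
te_B = (2 + 4·6 + 10)/6 = 36/6 = 6; σ²_B = ((10−2)/6)² = 1.778
te_C = (8 + 4·10 + 12)/6 = 60/6 = 10; σ²_C = ((12−8)/6)² = 0.444
te_D = (4 + 4·6 + 8)/6 = 36/6 = 6; σ²_D = ((8−4)/6)² = 0.444
te_E = (8 + 4·9 + 10)/6 = 54/6 = 9; σ²_E = ((10−8)/6)² = 0.111
te_F = (4 + 4·8 + 18)/6 = 54/6 = 9; σ²_F = ((18−4)/6)² = 5.444

Forward pass:
ES_A = 0; EF_A = 8
ES_B = 0; EF_B = 6
ES_C = max(EF_A=8, EF_B=6) = 8; EF_C = 8+10 = 18
ES_D = 6; EF_D = 6+6 = 12
ES_E = max(EF_A=8, EF_B=6) = 8; EF_E = 8+9 = 17
ES_F = max(EF_C=18, EF_D=12, EF_E=17) = 18; EF_F = 18+9 = 27
Expected project duration μ = 27 days. Critical path: A → C → F.

Variance along critical path = 0.444 + 0.444 + 5.444 = 6.333; σ = 2.517 days.
D = μ + z·σ = 27 + 1.282·2.517 = 30.2 days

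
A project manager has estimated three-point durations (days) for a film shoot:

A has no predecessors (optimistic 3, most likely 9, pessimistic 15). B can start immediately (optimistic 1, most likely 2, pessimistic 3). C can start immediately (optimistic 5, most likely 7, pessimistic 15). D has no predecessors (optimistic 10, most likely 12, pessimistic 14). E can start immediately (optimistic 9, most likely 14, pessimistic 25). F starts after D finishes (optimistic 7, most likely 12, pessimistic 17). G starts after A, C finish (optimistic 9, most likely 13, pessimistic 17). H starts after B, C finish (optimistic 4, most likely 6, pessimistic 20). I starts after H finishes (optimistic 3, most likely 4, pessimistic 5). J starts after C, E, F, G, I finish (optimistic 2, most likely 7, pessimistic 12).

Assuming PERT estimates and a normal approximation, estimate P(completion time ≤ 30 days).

te_A = (3 + 4·9 + 15)/6 = 54/6 = 9; σ²_A = ((15−3)/6)² = 4.000
te_B = (1 + 4·2 + 3)/6 = 12/6 = 2; σ²_B = ((3−1)/6)² = 0.111
te_C = (5 + 4·7 + 15)/6 = 48/6 = 8; σ²_C = ((15−5)/6)² = 2.778
te_D = (10 + 4·12 + 14)/6 = 72/6 = 12; σ²_D = ((14−10)/6)² = 0.444
te_E = (9 + 4·14 + 25)/6 = 90/6 = 15; σ²_E = ((25−9)/6)² = 7.111
te_F = (7 + 4·12 + 17)/6 = 72/6 = 12; σ²_F = ((17−7)/6)² = 2.778
te_G = (9 + 4·13 + 17)/6 = 78/6 = 13; σ²_G = ((17−9)/6)² = 1.778
te_H = (4 + 4·6 + 20)/6 = 48/6 = 8; σ²_H = ((20−4)/6)² = 7.111
te_I = (3 + 4·4 + 5)/6 = 24/6 = 4; σ²_I = ((5−3)/6)² = 0.111
te_J = (2 + 4·7 + 12)/6 = 42/6 = 7; σ²_J = ((12−2)/6)² = 2.778

Forward pass:
ES_A = 0; EF_A = 9
ES_B = 0; EF_B = 2
ES_C = 0; EF_C = 8
ES_D = 0; EF_D = 12
ES_E = 0; EF_E = 15
ES_F = 12; EF_F = 12+12 = 24
ES_G = max(EF_A=9, EF_C=8) = 9; EF_G = 9+13 = 22
ES_H = max(EF_B=2, EF_C=8) = 8; EF_H = 8+8 = 16
ES_I = 16; EF_I = 16+4 = 20
ES_J = max(EF_C=8, EF_E=15, EF_F=24, EF_G=22, EF_I=20) = 24; EF_J = 24+7 = 31
Expected project duration μ = 31 days. Critical path: D → F → J.

Variance along critical path = 0.444 + 2.778 + 2.778 = 6.000; σ = √6.000 = 2.449 days.
Z = (30 − 31) / 2.449 = -0.408
P(T ≤ 30) = Φ(-0.408) ≈ 0.342

0.342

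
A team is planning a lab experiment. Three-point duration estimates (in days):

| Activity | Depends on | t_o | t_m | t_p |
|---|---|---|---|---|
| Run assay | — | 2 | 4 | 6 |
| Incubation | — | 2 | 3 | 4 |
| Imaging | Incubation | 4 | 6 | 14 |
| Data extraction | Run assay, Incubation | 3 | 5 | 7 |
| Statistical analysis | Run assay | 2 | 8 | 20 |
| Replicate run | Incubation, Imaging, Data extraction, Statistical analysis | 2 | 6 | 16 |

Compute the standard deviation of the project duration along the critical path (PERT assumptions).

3.86 days

te_Run assay = (2 + 4·4 + 6)/6 = 24/6 = 4; σ²_Run assay = ((6−2)/6)² = 0.444
te_Incubation = (2 + 4·3 + 4)/6 = 18/6 = 3; σ²_Incubation = ((4−2)/6)² = 0.111
te_Imaging = (4 + 4·6 + 14)/6 = 42/6 = 7; σ²_Imaging = ((14−4)/6)² = 2.778
te_Data extraction = (3 + 4·5 + 7)/6 = 30/6 = 5; σ²_Data extraction = ((7−3)/6)² = 0.444
te_Statistical analysis = (2 + 4·8 + 20)/6 = 54/6 = 9; σ²_Statistical analysis = ((20−2)/6)² = 9.000
te_Replicate run = (2 + 4·6 + 16)/6 = 42/6 = 7; σ²_Replicate run = ((16−2)/6)² = 5.444

Forward pass:
ES_Run assay = 0; EF_Run assay = 4
ES_Incubation = 0; EF_Incubation = 3
ES_Imaging = 3; EF_Imaging = 3+7 = 10
ES_Data extraction = max(EF_Run assay=4, EF_Incubation=3) = 4; EF_Data extraction = 4+5 = 9
ES_Statistical analysis = 4; EF_Statistical analysis = 4+9 = 13
ES_Replicate run = max(EF_Incubation=3, EF_Imaging=10, EF_Data extraction=9, EF_Statistical analysis=13) = 13; EF_Replicate run = 13+7 = 20
Expected project duration μ = 20 days. Critical path: Run assay → Statistical analysis → Replicate run.

Variance along critical path = 0.444 + 9.000 + 5.444 = 14.889
σ = √14.889 = 3.859 days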